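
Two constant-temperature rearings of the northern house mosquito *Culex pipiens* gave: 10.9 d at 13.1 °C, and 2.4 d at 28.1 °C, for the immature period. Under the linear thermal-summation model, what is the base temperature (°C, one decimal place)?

8.9 °C

Equal thermal constants: D₁(T₁ − T_b) = D₂(T₂ − T_b).
10.9·(13.1 − T_b) = 2.4·(28.1 − T_b)
T_b = (10.9·13.1 − 2.4·28.1) / (10.9 − 2.4) = 75.35 / 8.5 = 8.865 °C ≈ 8.9 °C.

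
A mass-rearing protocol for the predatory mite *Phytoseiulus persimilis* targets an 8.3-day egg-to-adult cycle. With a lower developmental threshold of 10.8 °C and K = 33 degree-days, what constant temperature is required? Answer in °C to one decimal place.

14.8 °C

Required daily accumulation = 33 / 8.3 = 3.976 DD/day.
T = T_base + 3.976 = 10.8 + 3.976 = 14.776 ≈ 14.8 °C.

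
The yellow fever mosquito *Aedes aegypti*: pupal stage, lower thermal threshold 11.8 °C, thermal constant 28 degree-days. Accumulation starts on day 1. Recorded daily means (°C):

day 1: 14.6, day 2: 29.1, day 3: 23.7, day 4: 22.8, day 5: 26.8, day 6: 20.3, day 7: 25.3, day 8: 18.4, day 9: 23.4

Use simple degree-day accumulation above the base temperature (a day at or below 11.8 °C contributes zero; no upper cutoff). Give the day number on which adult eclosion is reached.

Daily DD above 11.8 °C: 2.8, 17.3, 11.9, 11.0, 15.0, 8.5, 13.5, 6.6, 11.6.
Cumulative: 2.8, 20.1, 32.0, 43.0, 58.0, 66.5, 80.0, 86.6, 98.2.
The total first reaches 28 DD on day 3.

day 3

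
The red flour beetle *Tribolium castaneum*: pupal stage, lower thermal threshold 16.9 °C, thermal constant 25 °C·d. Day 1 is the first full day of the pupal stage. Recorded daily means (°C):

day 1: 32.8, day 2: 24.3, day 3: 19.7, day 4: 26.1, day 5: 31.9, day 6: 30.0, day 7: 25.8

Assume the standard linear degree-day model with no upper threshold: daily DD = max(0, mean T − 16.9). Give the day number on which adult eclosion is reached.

Daily DD above 16.9 °C: 15.9, 7.4, 2.8, 9.2, 15.0, 13.1, 8.9.
Cumulative: 15.9, 23.3, 26.1, 35.3, 50.3, 63.4, 72.3.
The total first reaches 25 DD on day 3.

day 3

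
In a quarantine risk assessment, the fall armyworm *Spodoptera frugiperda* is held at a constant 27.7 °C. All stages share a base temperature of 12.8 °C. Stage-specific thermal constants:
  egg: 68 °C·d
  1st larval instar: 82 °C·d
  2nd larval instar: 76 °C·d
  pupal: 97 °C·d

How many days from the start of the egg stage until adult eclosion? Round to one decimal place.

21.7 days

Daily accumulation at 27.7 °C = 27.7 − 12.8 = 14.9 DD/day.
Total K = 68 + 82 + 76 + 97 = 323 DD.
Total duration = 323 / 14.9 = 21.678 ≈ 21.7 days.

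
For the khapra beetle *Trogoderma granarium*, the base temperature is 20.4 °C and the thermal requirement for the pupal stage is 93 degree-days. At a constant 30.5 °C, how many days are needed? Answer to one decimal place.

Daily accumulation = 30.5 − 20.4 = 10.1 DD/day.
Duration = 93 / 10.1 = 9.208 ≈ 9.2 days.

9.2 days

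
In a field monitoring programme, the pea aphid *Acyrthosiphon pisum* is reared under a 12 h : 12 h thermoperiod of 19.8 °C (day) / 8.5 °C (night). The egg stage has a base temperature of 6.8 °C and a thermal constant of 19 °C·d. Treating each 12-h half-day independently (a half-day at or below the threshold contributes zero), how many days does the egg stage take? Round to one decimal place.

2.6 days

Day half: max(0, 19.8 − 6.8) × 0.5 = 13.0 × 0.5 = 6.50 DD.
Night half: max(0, 8.5 − 6.8) × 0.5 = 1.7 × 0.5 = 0.85 DD.
Per 24 h: 7.35 DD/day.
Duration = 19 / 7.35 = 2.585 ≈ 2.6 days.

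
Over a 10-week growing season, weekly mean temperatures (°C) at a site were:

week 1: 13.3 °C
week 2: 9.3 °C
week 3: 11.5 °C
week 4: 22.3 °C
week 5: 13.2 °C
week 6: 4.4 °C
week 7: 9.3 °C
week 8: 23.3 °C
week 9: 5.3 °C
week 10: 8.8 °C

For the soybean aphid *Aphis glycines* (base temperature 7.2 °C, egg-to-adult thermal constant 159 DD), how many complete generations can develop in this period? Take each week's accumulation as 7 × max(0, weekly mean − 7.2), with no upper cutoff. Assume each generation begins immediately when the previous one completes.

2 generations

Weekly DD (7 × max(0, T̄ − 7.2)): 42.7, 14.7, 30.1, 105.7, 42.0, 0.0, 14.7, 112.7, 0.0, 11.2.
Season total = 373.8 DD.
Complete generations = ⌊373.8 / 159⌋ = 2.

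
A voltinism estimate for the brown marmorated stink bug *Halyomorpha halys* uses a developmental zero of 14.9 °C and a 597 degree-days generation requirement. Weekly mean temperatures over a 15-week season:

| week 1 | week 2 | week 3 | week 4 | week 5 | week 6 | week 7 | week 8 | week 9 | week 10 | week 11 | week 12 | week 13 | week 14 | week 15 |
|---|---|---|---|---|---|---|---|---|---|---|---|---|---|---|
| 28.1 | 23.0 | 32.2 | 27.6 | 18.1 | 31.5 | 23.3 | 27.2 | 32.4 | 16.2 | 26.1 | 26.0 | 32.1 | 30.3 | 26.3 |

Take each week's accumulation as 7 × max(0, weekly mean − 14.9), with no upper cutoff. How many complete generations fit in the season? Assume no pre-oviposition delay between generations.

2 generations

Weekly DD (7 × max(0, T̄ − 14.9)): 92.4, 56.7, 121.1, 88.9, 22.4, 116.2, 58.8, 86.1, 122.5, 9.1, 78.4, 77.7, 120.4, 107.8, 79.8.
Season total = 1238.3 DD.
Complete generations = ⌊1238.3 / 597⌋ = 2.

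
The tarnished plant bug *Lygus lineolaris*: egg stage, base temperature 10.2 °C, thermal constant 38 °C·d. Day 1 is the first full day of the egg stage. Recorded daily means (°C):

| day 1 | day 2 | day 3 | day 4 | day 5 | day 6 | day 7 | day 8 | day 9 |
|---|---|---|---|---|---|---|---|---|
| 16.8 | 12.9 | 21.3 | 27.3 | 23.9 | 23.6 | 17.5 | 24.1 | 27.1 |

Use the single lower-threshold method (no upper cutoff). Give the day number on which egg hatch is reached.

day 5

Daily DD above 10.2 °C: 6.6, 2.7, 11.1, 17.1, 13.7, 13.4, 7.3, 13.9, 16.9.
Cumulative: 6.6, 9.3, 20.4, 37.5, 51.2, 64.6, 71.9, 85.8, 102.7.
The total first reaches 38 DD on day 5.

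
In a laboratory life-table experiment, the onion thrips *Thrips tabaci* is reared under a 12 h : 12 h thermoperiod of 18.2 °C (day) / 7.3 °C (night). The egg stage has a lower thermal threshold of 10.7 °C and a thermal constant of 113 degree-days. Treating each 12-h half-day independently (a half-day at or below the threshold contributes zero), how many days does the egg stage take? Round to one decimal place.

30.1 days

Day half: max(0, 18.2 − 10.7) × 0.5 = 7.5 × 0.5 = 3.75 DD.
Night half: max(0, 7.3 − 10.7) × 0.5 = 0.0 × 0.5 = 0.00 DD.
Per 24 h: 3.75 DD/day.
Duration = 113 / 3.75 = 30.133 ≈ 30.1 days.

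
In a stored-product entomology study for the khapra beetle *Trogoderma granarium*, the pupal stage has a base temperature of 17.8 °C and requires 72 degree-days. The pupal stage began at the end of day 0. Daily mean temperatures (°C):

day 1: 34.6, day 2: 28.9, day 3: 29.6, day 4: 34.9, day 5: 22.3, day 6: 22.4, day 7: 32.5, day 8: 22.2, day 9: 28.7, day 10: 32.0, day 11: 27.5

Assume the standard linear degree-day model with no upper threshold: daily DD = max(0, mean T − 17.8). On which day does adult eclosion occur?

day 7

Daily DD above 17.8 °C: 16.8, 11.1, 11.8, 17.1, 4.5, 4.6, 14.7, 4.4, 10.9, 14.2, 9.7.
Cumulative: 16.8, 27.9, 39.7, 56.8, 61.3, 65.9, 80.6, 85.0, 95.9, 110.1, 119.8.
The total first reaches 72 DD on day 7.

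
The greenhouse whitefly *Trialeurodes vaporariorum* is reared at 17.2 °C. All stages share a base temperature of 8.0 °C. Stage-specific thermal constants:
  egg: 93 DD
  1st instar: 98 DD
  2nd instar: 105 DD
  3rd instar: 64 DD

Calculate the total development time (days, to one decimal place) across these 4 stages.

Daily accumulation at 17.2 °C = 17.2 − 8.0 = 9.2 DD/day.
Total K = 93 + 98 + 105 + 64 = 360 DD.
Total duration = 360 / 9.2 = 39.130 ≈ 39.1 days.

39.1 days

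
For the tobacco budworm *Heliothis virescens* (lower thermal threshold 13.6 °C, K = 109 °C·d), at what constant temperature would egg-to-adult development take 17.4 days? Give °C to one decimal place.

19.9 °C

Required daily accumulation = 109 / 17.4 = 6.264 DD/day.
T = T_base + 6.264 = 13.6 + 6.264 = 19.864 ≈ 19.9 °C.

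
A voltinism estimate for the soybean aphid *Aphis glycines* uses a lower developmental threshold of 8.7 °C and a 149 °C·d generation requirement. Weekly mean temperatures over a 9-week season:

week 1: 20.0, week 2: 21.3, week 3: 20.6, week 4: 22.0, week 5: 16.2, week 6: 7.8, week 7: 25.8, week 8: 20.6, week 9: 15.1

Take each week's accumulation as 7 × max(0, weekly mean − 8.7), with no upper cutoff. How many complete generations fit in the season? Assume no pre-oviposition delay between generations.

Weekly DD (7 × max(0, T̄ − 8.7)): 79.1, 88.2, 83.3, 93.1, 52.5, 0.0, 119.7, 83.3, 44.8.
Season total = 644.0 DD.
Complete generations = ⌊644.0 / 149⌋ = 4.

4 generations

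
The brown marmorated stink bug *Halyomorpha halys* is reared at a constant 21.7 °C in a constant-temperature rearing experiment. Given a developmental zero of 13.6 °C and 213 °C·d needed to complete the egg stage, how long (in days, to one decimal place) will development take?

26.3 days

Daily accumulation = 21.7 − 13.6 = 8.1 DD/day.
Duration = 213 / 8.1 = 26.296 ≈ 26.3 days.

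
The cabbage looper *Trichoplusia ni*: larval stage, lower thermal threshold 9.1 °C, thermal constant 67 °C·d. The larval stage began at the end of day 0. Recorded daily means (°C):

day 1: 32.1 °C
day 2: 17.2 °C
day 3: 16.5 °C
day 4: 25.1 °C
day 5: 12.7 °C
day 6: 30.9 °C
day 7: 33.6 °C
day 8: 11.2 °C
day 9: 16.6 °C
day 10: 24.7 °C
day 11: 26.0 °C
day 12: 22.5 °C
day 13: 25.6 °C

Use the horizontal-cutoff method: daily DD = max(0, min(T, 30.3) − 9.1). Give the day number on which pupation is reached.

Daily DD above 9.1 °C (capped at 21.2): 21.2, 8.1, 7.4, 16.0, 3.6, 21.2, 21.2, 2.1, 7.5, 15.6, 16.9, 13.4, 16.5.
Cumulative: 21.2, 29.3, 36.7, 52.7, 56.3, 77.5, 98.7, 100.8, 108.3, 123.9, 140.8, 154.2, 170.7.
The total first reaches 67 DD on day 6.

day 6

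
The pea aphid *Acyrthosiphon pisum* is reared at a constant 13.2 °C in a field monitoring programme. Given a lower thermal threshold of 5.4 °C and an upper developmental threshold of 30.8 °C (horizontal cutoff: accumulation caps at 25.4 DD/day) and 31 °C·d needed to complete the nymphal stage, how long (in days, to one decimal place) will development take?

Daily accumulation = 13.2 − 5.4 = 7.8 DD/day.
Duration = 31 / 7.8 = 3.974 ≈ 4.0 days.

4.0 days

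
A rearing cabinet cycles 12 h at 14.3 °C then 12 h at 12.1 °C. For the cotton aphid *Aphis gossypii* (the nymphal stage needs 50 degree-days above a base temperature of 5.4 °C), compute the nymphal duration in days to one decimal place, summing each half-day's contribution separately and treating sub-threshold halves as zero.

6.4 days

Day half: max(0, 14.3 − 5.4) × 0.5 = 8.9 × 0.5 = 4.45 DD.
Night half: max(0, 12.1 − 5.4) × 0.5 = 6.7 × 0.5 = 3.35 DD.
Per 24 h: 7.80 DD/day.
Duration = 50 / 7.80 = 6.410 ≈ 6.4 days.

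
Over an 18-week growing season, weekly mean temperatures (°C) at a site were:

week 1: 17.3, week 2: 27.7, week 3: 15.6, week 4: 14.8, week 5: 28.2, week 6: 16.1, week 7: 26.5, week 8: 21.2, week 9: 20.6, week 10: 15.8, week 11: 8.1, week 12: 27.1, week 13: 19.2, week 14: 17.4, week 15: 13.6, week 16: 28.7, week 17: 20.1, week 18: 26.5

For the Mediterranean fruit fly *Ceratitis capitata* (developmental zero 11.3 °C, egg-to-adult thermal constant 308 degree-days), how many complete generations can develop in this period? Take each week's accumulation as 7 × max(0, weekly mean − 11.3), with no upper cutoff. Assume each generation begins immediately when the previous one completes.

3 generations

Weekly DD (7 × max(0, T̄ − 11.3)): 42.0, 114.8, 30.1, 24.5, 118.3, 33.6, 106.4, 69.3, 65.1, 31.5, 0.0, 110.6, 55.3, 42.7, 16.1, 121.8, 61.6, 106.4.
Season total = 1150.1 DD.
Complete generations = ⌊1150.1 / 308⌋ = 3.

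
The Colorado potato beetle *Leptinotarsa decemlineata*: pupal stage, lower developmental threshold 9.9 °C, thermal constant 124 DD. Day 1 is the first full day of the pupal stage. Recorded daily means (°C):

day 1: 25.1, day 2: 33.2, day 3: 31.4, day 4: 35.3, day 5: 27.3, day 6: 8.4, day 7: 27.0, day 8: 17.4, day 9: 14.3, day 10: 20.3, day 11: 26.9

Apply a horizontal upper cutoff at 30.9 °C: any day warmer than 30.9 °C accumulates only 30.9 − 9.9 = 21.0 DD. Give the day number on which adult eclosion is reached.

Daily DD above 9.9 °C (capped at 21.0): 15.2, 21.0, 21.0, 21.0, 17.4, 0.0, 17.1, 7.5, 4.4, 10.4, 17.0.
Cumulative: 15.2, 36.2, 57.2, 78.2, 95.6, 95.6, 112.7, 120.2, 124.6, 135.0, 152.0.
The total first reaches 124 DD on day 9.

day 9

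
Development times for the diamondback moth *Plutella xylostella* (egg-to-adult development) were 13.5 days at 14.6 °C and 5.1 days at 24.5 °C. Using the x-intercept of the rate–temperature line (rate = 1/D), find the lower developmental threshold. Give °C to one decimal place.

8.6 °C

Linear rate model ⇒ the product D·(T − T_b) is constant across temperatures.
13.5·(14.6 − T_b) = 5.1·(24.5 − T_b)
T_b = (13.5·14.6 − 5.1·24.5) / (13.5 − 5.1) = 72.15 / 8.4 = 8.589 °C ≈ 8.6 °C.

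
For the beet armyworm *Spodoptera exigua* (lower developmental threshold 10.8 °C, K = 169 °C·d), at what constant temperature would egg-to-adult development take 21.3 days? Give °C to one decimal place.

Required daily accumulation = 169 / 21.3 = 7.934 DD/day.
T = T_base + 7.934 = 10.8 + 7.934 = 18.734 ≈ 18.7 °C.

18.7 °C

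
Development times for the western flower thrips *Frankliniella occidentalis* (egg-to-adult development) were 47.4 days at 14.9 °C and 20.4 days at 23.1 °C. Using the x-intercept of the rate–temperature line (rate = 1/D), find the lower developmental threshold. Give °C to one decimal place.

Equal thermal constants: D₁(T₁ − T_b) = D₂(T₂ − T_b).
47.4·(14.9 − T_b) = 20.4·(23.1 − T_b)
T_b = (47.4·14.9 − 20.4·23.1) / (47.4 − 20.4) = 235.02 / 27.0 = 8.704 °C ≈ 8.7 °C.

8.7 °C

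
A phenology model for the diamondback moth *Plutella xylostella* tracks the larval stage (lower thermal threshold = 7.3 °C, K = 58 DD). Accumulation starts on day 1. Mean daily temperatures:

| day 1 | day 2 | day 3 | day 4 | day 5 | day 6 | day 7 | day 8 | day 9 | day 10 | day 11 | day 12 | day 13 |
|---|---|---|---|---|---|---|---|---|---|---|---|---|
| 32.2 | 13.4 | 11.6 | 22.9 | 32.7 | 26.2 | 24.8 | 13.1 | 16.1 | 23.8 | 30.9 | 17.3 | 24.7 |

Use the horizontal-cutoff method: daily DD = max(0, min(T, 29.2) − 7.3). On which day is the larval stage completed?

day 5

Daily DD above 7.3 °C (capped at 21.9): 21.9, 6.1, 4.3, 15.6, 21.9, 18.9, 17.5, 5.8, 8.8, 16.5, 21.9, 10.0, 17.4.
Cumulative: 21.9, 28.0, 32.3, 47.9, 69.8, 88.7, 106.2, 112.0, 120.8, 137.3, 159.2, 169.2, 186.6.
The total first reaches 58 DD on day 5.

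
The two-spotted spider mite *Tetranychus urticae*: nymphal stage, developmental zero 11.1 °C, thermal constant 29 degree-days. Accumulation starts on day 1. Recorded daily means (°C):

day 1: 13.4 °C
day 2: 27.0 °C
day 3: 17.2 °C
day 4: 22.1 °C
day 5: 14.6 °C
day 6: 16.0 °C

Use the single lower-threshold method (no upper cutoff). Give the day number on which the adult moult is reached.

Daily DD above 11.1 °C: 2.3, 15.9, 6.1, 11.0, 3.5, 4.9.
Cumulative: 2.3, 18.2, 24.3, 35.3, 38.8, 43.7.
The total first reaches 29 DD on day 4.

day 4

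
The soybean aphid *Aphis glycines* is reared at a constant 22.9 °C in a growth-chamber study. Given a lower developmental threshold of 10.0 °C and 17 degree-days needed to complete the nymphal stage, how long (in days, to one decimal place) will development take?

Daily accumulation = 22.9 − 10.0 = 12.9 DD/day.
Duration = 17 / 12.9 = 1.318 ≈ 1.3 days.

1.3 days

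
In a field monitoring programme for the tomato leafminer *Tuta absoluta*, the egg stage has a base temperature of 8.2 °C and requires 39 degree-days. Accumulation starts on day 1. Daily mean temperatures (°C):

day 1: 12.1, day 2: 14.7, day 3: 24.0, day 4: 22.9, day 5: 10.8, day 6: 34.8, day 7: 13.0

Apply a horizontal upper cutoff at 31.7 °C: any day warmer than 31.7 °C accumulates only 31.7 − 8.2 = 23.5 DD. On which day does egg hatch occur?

Daily DD above 8.2 °C (capped at 23.5): 3.9, 6.5, 15.8, 14.7, 2.6, 23.5, 4.8.
Cumulative: 3.9, 10.4, 26.2, 40.9, 43.5, 67.0, 71.8.
The total first reaches 39 DD on day 4.

day 4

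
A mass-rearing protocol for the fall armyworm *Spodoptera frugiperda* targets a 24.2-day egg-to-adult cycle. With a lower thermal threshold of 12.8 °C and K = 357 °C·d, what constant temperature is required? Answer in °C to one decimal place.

Required daily accumulation = 357 / 24.2 = 14.752 DD/day.
T = T_base + 14.752 = 12.8 + 14.752 = 27.552 ≈ 27.6 °C.

27.6 °C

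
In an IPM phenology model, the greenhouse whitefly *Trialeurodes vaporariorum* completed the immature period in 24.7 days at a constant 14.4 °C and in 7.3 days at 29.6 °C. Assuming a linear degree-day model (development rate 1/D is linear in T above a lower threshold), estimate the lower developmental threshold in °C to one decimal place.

Linear rate model ⇒ the product D·(T − T_b) is constant across temperatures.
24.7·(14.4 − T_b) = 7.3·(29.6 − T_b)
T_b = (24.7·14.4 − 7.3·29.6) / (24.7 − 7.3) = 139.60 / 17.4 = 8.023 °C ≈ 8.0 °C.

8.0 °C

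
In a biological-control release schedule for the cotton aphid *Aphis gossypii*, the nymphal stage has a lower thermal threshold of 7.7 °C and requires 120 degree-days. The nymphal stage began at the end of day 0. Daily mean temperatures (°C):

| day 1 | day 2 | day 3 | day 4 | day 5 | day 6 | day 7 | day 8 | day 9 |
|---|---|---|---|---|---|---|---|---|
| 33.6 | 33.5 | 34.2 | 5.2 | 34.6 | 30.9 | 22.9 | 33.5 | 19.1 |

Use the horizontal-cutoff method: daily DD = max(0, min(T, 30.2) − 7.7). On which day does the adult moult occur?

Daily DD above 7.7 °C (capped at 22.5): 22.5, 22.5, 22.5, 0.0, 22.5, 22.5, 15.2, 22.5, 11.4.
Cumulative: 22.5, 45.0, 67.5, 67.5, 90.0, 112.5, 127.7, 150.2, 161.6.
The total first reaches 120 DD on day 7.

day 7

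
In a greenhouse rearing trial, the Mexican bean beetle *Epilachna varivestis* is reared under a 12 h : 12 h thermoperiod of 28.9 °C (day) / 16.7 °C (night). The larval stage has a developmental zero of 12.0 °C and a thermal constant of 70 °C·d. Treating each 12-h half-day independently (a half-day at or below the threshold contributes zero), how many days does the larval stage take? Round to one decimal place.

6.5 days

Day half: max(0, 28.9 − 12.0) × 0.5 = 16.9 × 0.5 = 8.45 DD.
Night half: max(0, 16.7 − 12.0) × 0.5 = 4.7 × 0.5 = 2.35 DD.
Per 24 h: 10.80 DD/day.
Duration = 70 / 10.80 = 6.481 ≈ 6.5 days.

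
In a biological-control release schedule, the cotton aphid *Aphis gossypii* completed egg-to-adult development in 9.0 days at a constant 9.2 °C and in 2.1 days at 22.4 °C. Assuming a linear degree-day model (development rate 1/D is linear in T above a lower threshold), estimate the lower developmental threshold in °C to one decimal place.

Equal thermal constants: D₁(T₁ − T_b) = D₂(T₂ − T_b).
9.0·(9.2 − T_b) = 2.1·(22.4 − T_b)
T_b = (9.0·9.2 − 2.1·22.4) / (9.0 − 2.1) = 35.76 / 6.9 = 5.183 °C ≈ 5.2 °C.

5.2 °C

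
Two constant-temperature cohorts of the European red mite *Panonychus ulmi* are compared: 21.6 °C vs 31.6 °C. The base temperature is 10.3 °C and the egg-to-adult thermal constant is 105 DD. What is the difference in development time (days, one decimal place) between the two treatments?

At 21.6 °C: 105 / (21.6 − 10.3) = 105 / 11.3 = 9.292 d.
At 31.6 °C: 105 / (31.6 − 10.3) = 105 / 21.3 = 4.930 d.
Difference = |9.292 − 4.930| = 4.362 ≈ 4.4 days.

4.4 days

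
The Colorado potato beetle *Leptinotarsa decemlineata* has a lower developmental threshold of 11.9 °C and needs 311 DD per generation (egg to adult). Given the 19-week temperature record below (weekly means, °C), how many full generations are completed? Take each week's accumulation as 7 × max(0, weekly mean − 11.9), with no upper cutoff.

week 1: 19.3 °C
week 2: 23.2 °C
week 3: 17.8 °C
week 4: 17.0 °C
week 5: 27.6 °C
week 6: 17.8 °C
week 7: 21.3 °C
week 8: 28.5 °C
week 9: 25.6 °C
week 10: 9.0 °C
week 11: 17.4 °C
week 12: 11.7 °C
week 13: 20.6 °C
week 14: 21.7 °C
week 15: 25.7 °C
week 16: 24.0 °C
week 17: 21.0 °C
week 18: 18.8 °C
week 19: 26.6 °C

Weekly DD (7 × max(0, T̄ − 11.9)): 51.8, 79.1, 41.3, 35.7, 109.9, 41.3, 65.8, 116.2, 95.9, 0.0, 38.5, 0.0, 60.9, 68.6, 96.6, 84.7, 63.7, 48.3, 102.9.
Season total = 1201.2 DD.
Complete generations = ⌊1201.2 / 311⌋ = 3.

3 generations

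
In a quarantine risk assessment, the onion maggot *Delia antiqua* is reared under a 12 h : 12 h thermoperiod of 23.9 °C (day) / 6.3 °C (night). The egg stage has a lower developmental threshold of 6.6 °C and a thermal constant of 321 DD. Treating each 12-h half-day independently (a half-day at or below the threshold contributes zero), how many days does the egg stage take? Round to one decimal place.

37.1 days

Day half: max(0, 23.9 − 6.6) × 0.5 = 17.3 × 0.5 = 8.65 DD.
Night half: max(0, 6.3 − 6.6) × 0.5 = 0.0 × 0.5 = 0.00 DD.
Per 24 h: 8.65 DD/day.
Duration = 321 / 8.65 = 37.110 ≈ 37.1 days.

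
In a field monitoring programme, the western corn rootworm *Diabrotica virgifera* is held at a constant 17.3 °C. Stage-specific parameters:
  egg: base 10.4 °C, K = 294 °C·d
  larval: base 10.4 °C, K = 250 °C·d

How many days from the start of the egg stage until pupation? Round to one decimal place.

78.8 days

egg: 294 / (17.3 − 10.4) = 294 / 6.9 = 42.609 d.
larval: 250 / (17.3 − 10.4) = 250 / 6.9 = 36.232 d.
Sum = 78.841 ≈ 78.8 days.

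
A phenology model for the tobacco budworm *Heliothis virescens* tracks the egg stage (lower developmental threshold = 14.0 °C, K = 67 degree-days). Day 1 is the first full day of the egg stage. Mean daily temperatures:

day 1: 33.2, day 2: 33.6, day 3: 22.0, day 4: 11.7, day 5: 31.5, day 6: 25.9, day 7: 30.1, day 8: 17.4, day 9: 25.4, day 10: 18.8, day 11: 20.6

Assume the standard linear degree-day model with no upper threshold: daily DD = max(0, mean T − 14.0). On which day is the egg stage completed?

day 6

Daily DD above 14.0 °C: 19.2, 19.6, 8.0, 0.0, 17.5, 11.9, 16.1, 3.4, 11.4, 4.8, 6.6.
Cumulative: 19.2, 38.8, 46.8, 46.8, 64.3, 76.2, 92.3, 95.7, 107.1, 111.9, 118.5.
The total first reaches 67 DD on day 6.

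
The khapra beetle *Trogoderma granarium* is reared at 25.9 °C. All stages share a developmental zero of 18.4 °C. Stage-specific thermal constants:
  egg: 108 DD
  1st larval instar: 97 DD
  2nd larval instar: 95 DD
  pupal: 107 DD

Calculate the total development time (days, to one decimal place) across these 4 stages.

54.3 days

Daily accumulation at 25.9 °C = 25.9 − 18.4 = 7.5 DD/day.
Total K = 108 + 97 + 95 + 107 = 407 DD.
Total duration = 407 / 7.5 = 54.267 ≈ 54.3 days.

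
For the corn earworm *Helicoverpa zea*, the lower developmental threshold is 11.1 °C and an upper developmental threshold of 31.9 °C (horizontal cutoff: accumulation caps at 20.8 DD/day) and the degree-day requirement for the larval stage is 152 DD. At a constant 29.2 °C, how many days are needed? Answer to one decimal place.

Daily accumulation = 29.2 − 11.1 = 18.1 DD/day.
Duration = 152 / 18.1 = 8.398 ≈ 8.4 days.

8.4 days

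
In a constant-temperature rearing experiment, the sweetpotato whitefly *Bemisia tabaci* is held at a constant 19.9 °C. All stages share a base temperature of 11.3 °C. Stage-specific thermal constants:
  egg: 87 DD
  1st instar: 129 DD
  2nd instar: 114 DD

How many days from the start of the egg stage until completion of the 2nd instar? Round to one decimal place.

38.4 days

Daily accumulation at 19.9 °C = 19.9 − 11.3 = 8.6 DD/day.
Total K = 87 + 129 + 114 = 330 DD.
Total duration = 330 / 8.6 = 38.372 ≈ 38.4 days.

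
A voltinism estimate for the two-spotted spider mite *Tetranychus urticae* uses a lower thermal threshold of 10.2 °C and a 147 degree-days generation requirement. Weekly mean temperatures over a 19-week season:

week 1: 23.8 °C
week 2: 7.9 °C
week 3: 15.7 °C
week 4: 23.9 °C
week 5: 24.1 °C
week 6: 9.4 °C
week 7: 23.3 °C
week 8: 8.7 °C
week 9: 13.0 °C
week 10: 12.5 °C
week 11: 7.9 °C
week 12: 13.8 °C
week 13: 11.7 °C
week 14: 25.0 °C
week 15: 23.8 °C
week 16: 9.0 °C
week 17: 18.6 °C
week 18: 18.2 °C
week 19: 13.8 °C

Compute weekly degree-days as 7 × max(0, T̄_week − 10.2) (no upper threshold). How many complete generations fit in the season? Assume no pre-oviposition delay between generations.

Weekly DD (7 × max(0, T̄ − 10.2)): 95.2, 0.0, 38.5, 95.9, 97.3, 0.0, 91.7, 0.0, 19.6, 16.1, 0.0, 25.2, 10.5, 103.6, 95.2, 0.0, 58.8, 56.0, 25.2.
Season total = 828.8 DD.
Complete generations = ⌊828.8 / 147⌋ = 5.

5 generations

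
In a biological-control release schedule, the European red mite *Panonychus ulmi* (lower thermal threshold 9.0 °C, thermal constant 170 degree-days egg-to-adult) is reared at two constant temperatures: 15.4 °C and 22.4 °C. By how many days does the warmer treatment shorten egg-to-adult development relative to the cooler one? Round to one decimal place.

At 15.4 °C: 170 / (15.4 − 9.0) = 170 / 6.4 = 26.562 d.
At 22.4 °C: 170 / (22.4 − 9.0) = 170 / 13.4 = 12.687 d.
Difference = |26.562 − 12.687| = 13.876 ≈ 13.9 days.

13.9 days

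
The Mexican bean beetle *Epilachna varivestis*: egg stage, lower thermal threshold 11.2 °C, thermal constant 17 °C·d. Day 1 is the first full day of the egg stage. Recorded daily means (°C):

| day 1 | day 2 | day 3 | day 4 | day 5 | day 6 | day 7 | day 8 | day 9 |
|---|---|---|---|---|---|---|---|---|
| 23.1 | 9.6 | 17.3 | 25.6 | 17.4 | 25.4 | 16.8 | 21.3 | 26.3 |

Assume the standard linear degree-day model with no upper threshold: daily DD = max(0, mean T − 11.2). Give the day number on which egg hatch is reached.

Daily DD above 11.2 °C: 11.9, 0.0, 6.1, 14.4, 6.2, 14.2, 5.6, 10.1, 15.1.
Cumulative: 11.9, 11.9, 18.0, 32.4, 38.6, 52.8, 58.4, 68.5, 83.6.
The total first reaches 17 DD on day 3.

day 3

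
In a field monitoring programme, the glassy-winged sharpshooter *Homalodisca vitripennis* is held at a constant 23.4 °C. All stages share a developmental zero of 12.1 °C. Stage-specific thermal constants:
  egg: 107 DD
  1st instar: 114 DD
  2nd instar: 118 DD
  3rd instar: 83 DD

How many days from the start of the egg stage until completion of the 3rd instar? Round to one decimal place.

Daily accumulation at 23.4 °C = 23.4 − 12.1 = 11.3 DD/day.
Total K = 107 + 114 + 118 + 83 = 422 DD.
Total duration = 422 / 11.3 = 37.345 ≈ 37.3 days.

37.3 days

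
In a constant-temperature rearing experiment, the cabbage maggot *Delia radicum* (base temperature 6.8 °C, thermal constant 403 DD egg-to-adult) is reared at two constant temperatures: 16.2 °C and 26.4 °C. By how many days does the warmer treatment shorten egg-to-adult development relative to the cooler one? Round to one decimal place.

22.3 days

At 16.2 °C: 403 / (16.2 − 6.8) = 403 / 9.4 = 42.872 d.
At 26.4 °C: 403 / (26.4 − 6.8) = 403 / 19.6 = 20.561 d.
Difference = |42.872 − 20.561| = 22.311 ≈ 22.3 days.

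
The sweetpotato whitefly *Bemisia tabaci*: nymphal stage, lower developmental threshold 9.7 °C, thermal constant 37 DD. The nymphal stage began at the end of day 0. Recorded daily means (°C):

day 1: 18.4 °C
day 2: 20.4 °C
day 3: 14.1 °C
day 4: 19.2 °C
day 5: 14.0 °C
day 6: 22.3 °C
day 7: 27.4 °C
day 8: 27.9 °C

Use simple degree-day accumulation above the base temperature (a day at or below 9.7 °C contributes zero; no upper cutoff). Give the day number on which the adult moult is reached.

Daily DD above 9.7 °C: 8.7, 10.7, 4.4, 9.5, 4.3, 12.6, 17.7, 18.2.
Cumulative: 8.7, 19.4, 23.8, 33.3, 37.6, 50.2, 67.9, 86.1.
The total first reaches 37 DD on day 5.

day 5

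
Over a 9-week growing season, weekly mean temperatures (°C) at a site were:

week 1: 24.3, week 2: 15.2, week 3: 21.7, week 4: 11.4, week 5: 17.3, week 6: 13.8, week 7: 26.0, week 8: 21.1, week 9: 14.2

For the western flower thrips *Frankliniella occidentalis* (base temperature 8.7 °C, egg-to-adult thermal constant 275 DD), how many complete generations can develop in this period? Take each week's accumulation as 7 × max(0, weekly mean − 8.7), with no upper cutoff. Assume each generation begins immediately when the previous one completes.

Weekly DD (7 × max(0, T̄ − 8.7)): 109.2, 45.5, 91.0, 18.9, 60.2, 35.7, 121.1, 86.8, 38.5.
Season total = 606.9 DD.
Complete generations = ⌊606.9 / 275⌋ = 2.

2 generations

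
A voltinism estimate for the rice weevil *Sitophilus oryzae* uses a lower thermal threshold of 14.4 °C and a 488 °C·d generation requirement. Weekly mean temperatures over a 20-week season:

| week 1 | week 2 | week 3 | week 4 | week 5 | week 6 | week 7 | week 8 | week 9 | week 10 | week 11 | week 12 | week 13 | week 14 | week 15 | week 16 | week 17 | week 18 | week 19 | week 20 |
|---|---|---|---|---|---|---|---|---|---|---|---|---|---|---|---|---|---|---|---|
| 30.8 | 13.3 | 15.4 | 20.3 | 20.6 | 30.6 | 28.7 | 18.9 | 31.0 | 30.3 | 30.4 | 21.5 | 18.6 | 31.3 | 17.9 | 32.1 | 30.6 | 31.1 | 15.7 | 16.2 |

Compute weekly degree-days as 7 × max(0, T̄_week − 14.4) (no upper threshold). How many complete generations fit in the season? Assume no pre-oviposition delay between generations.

Weekly DD (7 × max(0, T̄ − 14.4)): 114.8, 0.0, 7.0, 41.3, 43.4, 113.4, 100.1, 31.5, 116.2, 111.3, 112.0, 49.7, 29.4, 118.3, 24.5, 123.9, 113.4, 116.9, 9.1, 12.6.
Season total = 1388.8 DD.
Complete generations = ⌊1388.8 / 488⌋ = 2.

2 generations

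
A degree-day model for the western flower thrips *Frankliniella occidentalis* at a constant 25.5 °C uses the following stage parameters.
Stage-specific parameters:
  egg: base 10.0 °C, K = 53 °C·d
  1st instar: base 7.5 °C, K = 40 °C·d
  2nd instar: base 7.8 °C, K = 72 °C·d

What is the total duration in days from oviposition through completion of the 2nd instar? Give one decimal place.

9.7 days

egg: 53 / (25.5 − 10.0) = 53 / 15.5 = 3.419 d.
1st instar: 40 / (25.5 − 7.5) = 40 / 18.0 = 2.222 d.
2nd instar: 72 / (25.5 − 7.8) = 72 / 17.7 = 4.068 d.
Sum = 9.709 ≈ 9.7 days.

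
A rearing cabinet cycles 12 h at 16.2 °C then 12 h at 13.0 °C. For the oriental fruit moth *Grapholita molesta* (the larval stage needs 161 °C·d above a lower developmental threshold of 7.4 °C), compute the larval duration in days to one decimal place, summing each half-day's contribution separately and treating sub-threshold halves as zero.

Day half: max(0, 16.2 − 7.4) × 0.5 = 8.8 × 0.5 = 4.40 DD.
Night half: max(0, 13.0 − 7.4) × 0.5 = 5.6 × 0.5 = 2.80 DD.
Per 24 h: 7.20 DD/day.
Duration = 161 / 7.20 = 22.361 ≈ 22.4 days.

22.4 days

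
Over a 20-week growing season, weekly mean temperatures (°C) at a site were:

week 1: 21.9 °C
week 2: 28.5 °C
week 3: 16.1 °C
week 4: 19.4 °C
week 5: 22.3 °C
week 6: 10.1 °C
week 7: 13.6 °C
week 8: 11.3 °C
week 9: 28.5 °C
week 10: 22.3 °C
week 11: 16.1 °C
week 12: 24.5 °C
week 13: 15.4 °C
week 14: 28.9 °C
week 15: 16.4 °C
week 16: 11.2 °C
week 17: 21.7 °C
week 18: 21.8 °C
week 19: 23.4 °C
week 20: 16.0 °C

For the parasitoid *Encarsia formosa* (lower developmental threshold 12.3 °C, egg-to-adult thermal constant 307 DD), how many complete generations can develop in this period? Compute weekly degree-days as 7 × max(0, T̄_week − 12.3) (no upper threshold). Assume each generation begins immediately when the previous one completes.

3 generations

Weekly DD (7 × max(0, T̄ − 12.3)): 67.2, 113.4, 26.6, 49.7, 70.0, 0.0, 9.1, 0.0, 113.4, 70.0, 26.6, 85.4, 21.7, 116.2, 28.7, 0.0, 65.8, 66.5, 77.7, 25.9.
Season total = 1033.9 DD.
Complete generations = ⌊1033.9 / 307⌋ = 3.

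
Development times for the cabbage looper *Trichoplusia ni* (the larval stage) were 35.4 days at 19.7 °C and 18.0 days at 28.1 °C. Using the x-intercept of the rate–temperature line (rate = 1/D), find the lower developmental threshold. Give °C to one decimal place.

11.0 °C

Under the model K = D·(T − T_b), so D₁·(T₁ − T_b) = D₂·(T₂ − T_b).
35.4·(19.7 − T_b) = 18.0·(28.1 − T_b)
T_b = (35.4·19.7 − 18.0·28.1) / (35.4 − 18.0) = 191.58 / 17.4 = 11.010 °C ≈ 11.0 °C.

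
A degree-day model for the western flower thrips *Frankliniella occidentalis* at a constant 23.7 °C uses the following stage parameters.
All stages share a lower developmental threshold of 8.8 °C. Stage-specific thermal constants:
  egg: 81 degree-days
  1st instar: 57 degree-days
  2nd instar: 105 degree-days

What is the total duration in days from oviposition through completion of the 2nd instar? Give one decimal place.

16.3 days

Daily accumulation at 23.7 °C = 23.7 − 8.8 = 14.9 DD/day.
Total K = 81 + 57 + 105 = 243 DD.
Total duration = 243 / 14.9 = 16.309 ≈ 16.3 days.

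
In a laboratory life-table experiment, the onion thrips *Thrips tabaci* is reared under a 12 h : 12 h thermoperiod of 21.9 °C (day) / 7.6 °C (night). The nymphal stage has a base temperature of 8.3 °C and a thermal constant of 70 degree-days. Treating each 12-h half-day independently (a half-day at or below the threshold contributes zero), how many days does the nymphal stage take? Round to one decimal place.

Day half: max(0, 21.9 − 8.3) × 0.5 = 13.6 × 0.5 = 6.80 DD.
Night half: max(0, 7.6 − 8.3) × 0.5 = 0.0 × 0.5 = 0.00 DD.
Per 24 h: 6.80 DD/day.
Duration = 70 / 6.80 = 10.294 ≈ 10.3 days.

10.3 days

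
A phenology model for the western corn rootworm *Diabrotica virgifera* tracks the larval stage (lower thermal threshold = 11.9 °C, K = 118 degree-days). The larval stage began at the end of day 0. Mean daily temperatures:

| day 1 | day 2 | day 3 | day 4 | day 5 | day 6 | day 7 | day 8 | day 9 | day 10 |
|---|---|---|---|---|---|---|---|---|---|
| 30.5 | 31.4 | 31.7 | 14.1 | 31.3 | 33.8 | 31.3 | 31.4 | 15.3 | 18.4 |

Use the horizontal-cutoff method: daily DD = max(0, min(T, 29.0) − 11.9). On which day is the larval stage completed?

day 8

Daily DD above 11.9 °C (capped at 17.1): 17.1, 17.1, 17.1, 2.2, 17.1, 17.1, 17.1, 17.1, 3.4, 6.5.
Cumulative: 17.1, 34.2, 51.3, 53.5, 70.6, 87.7, 104.8, 121.9, 125.3, 131.8.
The total first reaches 118 DD on day 8.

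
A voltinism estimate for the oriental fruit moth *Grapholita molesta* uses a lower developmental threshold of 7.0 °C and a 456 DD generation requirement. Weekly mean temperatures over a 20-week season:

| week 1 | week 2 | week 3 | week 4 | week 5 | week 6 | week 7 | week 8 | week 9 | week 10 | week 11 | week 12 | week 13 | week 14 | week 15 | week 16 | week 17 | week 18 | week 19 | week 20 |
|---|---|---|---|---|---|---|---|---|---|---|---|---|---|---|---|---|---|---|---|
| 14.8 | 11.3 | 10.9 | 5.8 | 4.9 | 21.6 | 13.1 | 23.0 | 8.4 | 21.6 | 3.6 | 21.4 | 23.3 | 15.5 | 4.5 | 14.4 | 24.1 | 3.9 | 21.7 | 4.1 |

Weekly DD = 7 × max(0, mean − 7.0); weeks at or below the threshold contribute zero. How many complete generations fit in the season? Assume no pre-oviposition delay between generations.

Weekly DD (7 × max(0, T̄ − 7.0)): 54.6, 30.1, 27.3, 0.0, 0.0, 102.2, 42.7, 112.0, 9.8, 102.2, 0.0, 100.8, 114.1, 59.5, 0.0, 51.8, 119.7, 0.0, 102.9, 0.0.
Season total = 1029.7 DD.
Complete generations = ⌊1029.7 / 456⌋ = 2.

2 generations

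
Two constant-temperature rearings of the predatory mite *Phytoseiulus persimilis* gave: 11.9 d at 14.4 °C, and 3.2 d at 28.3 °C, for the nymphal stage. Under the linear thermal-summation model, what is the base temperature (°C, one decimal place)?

9.3 °C

Under the model K = D·(T − T_b), so D₁·(T₁ − T_b) = D₂·(T₂ − T_b).
11.9·(14.4 − T_b) = 3.2·(28.3 − T_b)
T_b = (11.9·14.4 − 3.2·28.3) / (11.9 − 3.2) = 80.80 / 8.7 = 9.287 °C ≈ 9.3 °C.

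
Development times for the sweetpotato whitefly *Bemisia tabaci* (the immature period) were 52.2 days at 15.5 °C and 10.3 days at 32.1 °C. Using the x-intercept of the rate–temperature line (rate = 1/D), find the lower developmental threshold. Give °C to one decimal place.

11.4 °C

Under the model K = D·(T − T_b), so D₁·(T₁ − T_b) = D₂·(T₂ − T_b).
52.2·(15.5 − T_b) = 10.3·(32.1 − T_b)
T_b = (52.2·15.5 − 10.3·32.1) / (52.2 − 10.3) = 478.47 / 41.9 = 11.419 °C ≈ 11.4 °C.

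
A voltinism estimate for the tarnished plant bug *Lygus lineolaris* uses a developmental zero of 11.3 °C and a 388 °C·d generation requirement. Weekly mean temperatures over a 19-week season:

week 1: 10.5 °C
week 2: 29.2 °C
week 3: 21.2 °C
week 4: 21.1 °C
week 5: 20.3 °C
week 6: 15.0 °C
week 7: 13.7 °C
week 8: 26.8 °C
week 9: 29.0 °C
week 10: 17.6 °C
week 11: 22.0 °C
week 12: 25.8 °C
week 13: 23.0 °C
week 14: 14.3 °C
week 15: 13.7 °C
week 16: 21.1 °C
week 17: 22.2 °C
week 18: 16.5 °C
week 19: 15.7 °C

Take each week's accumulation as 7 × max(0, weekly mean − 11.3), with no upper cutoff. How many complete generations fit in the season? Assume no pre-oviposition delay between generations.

Weekly DD (7 × max(0, T̄ − 11.3)): 0.0, 125.3, 69.3, 68.6, 63.0, 25.9, 16.8, 108.5, 123.9, 44.1, 74.9, 101.5, 81.9, 21.0, 16.8, 68.6, 76.3, 36.4, 30.8.
Season total = 1153.6 DD.
Complete generations = ⌊1153.6 / 388⌋ = 2.

2 generations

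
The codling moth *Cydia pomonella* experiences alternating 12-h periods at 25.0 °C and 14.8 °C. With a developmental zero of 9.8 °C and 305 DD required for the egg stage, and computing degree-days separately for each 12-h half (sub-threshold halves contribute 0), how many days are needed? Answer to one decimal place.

30.2 days

Day half: max(0, 25.0 − 9.8) × 0.5 = 15.2 × 0.5 = 7.60 DD.
Night half: max(0, 14.8 − 9.8) × 0.5 = 5.0 × 0.5 = 2.50 DD.
Per 24 h: 10.10 DD/day.
Duration = 305 / 10.10 = 30.198 ≈ 30.2 days.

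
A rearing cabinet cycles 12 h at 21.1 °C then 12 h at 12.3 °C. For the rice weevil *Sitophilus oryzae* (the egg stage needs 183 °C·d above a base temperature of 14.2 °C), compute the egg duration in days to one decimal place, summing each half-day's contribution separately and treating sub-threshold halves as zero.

53.0 days

Day half: max(0, 21.1 − 14.2) × 0.5 = 6.9 × 0.5 = 3.45 DD.
Night half: max(0, 12.3 − 14.2) × 0.5 = 0.0 × 0.5 = 0.00 DD.
Per 24 h: 3.45 DD/day.
Duration = 183 / 3.45 = 53.043 ≈ 53.0 days.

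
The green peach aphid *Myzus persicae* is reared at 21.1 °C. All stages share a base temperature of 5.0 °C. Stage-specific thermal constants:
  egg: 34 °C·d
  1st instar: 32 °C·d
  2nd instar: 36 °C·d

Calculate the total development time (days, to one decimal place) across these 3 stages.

6.3 days

Daily accumulation at 21.1 °C = 21.1 − 5.0 = 16.1 DD/day.
Total K = 34 + 32 + 36 = 102 DD.
Total duration = 102 / 16.1 = 6.335 ≈ 6.3 days.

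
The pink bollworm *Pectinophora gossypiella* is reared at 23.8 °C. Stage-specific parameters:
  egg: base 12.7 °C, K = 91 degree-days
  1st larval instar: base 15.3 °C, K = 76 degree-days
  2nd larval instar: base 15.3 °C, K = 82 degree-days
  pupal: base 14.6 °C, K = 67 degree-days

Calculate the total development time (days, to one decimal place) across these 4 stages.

34.1 days

egg: 91 / (23.8 − 12.7) = 91 / 11.1 = 8.198 d.
1st larval instar: 76 / (23.8 − 15.3) = 76 / 8.5 = 8.941 d.
2nd larval instar: 82 / (23.8 − 15.3) = 82 / 8.5 = 9.647 d.
pupal: 67 / (23.8 − 14.6) = 67 / 9.2 = 7.283 d.
Sum = 34.069 ≈ 34.1 days.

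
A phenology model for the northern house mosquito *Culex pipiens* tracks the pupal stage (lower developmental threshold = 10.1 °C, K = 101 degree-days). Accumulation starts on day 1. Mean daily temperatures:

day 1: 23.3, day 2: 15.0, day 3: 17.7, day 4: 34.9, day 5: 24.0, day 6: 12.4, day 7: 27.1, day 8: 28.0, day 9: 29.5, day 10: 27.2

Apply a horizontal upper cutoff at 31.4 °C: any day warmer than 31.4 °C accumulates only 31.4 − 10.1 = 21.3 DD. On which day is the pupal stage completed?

Daily DD above 10.1 °C (capped at 21.3): 13.2, 4.9, 7.6, 21.3, 13.9, 2.3, 17.0, 17.9, 19.4, 17.1.
Cumulative: 13.2, 18.1, 25.7, 47.0, 60.9, 63.2, 80.2, 98.1, 117.5, 134.6.
The total first reaches 101 DD on day 9.

day 9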